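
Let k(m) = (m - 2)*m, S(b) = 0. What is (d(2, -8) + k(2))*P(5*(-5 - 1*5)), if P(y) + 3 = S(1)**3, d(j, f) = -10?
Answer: 30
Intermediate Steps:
P(y) = -3 (P(y) = -3 + 0**3 = -3 + 0 = -3)
k(m) = m*(-2 + m) (k(m) = (-2 + m)*m = m*(-2 + m))
(d(2, -8) + k(2))*P(5*(-5 - 1*5)) = (-10 + 2*(-2 + 2))*(-3) = (-10 + 2*0)*(-3) = (-10 + 0)*(-3) = -10*(-3) = 30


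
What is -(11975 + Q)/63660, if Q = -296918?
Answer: 94981/21220 ≈ 4.4760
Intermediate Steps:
-(11975 + Q)/63660 = -(11975 - 296918)/63660 = -(-284943)/63660 = -1*(-94981/21220) = 94981/21220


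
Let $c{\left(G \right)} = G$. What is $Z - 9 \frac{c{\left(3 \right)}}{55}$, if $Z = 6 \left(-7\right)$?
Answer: $- \frac{2337}{55} \approx -42.491$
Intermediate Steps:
$Z = -42$
$Z - 9 \frac{c{\left(3 \right)}}{55} = -42 - 9 \cdot \frac{3}{55} = -42 - 9 \cdot 3 \cdot \frac{1}{55} = -42 - \frac{27}{55} = - \frac{2337}{55}$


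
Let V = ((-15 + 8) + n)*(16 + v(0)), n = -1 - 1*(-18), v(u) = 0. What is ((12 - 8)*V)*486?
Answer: 311040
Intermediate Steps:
n = 17 (n = -1 + 18 = 17)
V = 160 (V = ((-15 + 8) + 17)*(16 + 0) = (-7 + 17)*16 = 10*16 = 160)
((12 - 8)*V)*486 = ((12 - 8)*160)*486 = (4*160)*486 = 640*486 = 311040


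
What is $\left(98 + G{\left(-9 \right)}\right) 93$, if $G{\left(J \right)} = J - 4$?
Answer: $7905$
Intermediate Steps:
$G{\left(J \right)} = -4 + J$
$\left(98 + G{\left(-9 \right)}\right) 93 = \left(98 - 13\right) 93 = 85 \cdot 93 = 7905$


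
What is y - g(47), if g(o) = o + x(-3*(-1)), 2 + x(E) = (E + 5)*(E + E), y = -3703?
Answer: -3796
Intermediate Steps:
x(E) = -2 + 2*E*(5 + E) (x(E) = -2 + (E + 5)*(E + E) = -2 + (5 + E)*(2*E) = -2 + 2*E*(5 + E))
g(o) = 46 + o (g(o) = o + (-2 + 2*(-3*(-1))² + 10*(-3*(-1))) = o + (-2 + 2*3² + 10*3) = o + (-2 + 2*9 + 30) = o + (-2 + 18 + 30) = o + 46 = 46 + o)
y - g(47) = -3703 - (46 + 47) = -3703 - 1*93 = -3703 - 93 = -3796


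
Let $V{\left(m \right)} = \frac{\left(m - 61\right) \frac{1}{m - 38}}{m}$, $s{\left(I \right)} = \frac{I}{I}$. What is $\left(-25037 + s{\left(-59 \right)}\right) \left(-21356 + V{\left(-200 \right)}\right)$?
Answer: $\frac{6362560543999}{11900} \approx 5.3467 \cdot 10^{8}$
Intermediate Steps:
$s{\left(I \right)} = 1$
$V{\left(m \right)} = \frac{-61 + m}{m \left(-38 + m\right)}$ ($V{\left(m \right)} = \frac{\left(-61 + m\right) \frac{1}{-38 + m}}{m} = \frac{\frac{1}{-38 + m} \left(-61 + m\right)}{m} = \frac{-61 + m}{m \left(-38 + m\right)}$)
$\left(-25037 + s{\left(-59 \right)}\right) \left(-21356 + V{\left(-200 \right)}\right) = \left(-25037 + 1\right) \left(-21356 + \frac{-61 - 200}{\left(-200\right) \left(-38 - 200\right)}\right) = - 25036 \left(-21356 - \frac{1}{200} \frac{1}{-238} \left(-261\right)\right) = - 25036 \left(-21356 - \left(- \frac{1}{47600}\right) \left(-261\right)\right) = - 25036 \left(-21356 - \frac{261}{47600}\right) = \left(-25036\right) \left(- \frac{1016545861}{47600}\right) = \frac{6362560543999}{11900}$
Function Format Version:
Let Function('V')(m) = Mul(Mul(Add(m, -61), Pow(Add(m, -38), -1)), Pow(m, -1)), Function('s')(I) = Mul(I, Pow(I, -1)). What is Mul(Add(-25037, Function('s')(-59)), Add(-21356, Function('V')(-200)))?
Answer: Rational(6362560543999, 11900) ≈ 5.3467e+8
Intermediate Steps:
Function('s')(I) = 1
Function('V')(m) = Mul(Pow(m, -1), Pow(Add(-38, m), -1), Add(-61, m)) (Function('V')(m) = Mul(Mul(Add(-61, m), Pow(Add(-38, m), -1)), Pow(m, -1)) = Mul(Mul(Pow(Add(-38, m), -1), Add(-61, m)), Pow(m, -1)) = Mul(Pow(m, -1), Pow(Add(-38, m), -1), Add(-61, m)))
Mul(Add(-25037, Function('s')(-59)), Add(-21356, Function('V')(-200))) = Mul(Add(-25037, 1), Add(-21356, Mul(Pow(-200, -1), Pow(Add(-38, -200), -1), Add(-61, -200)))) = Mul(-25036, Add(-21356, Mul(Rational(-1, 200), Pow(-238, -1), -261))) = Mul(-25036, Add(-21356, Mul(Rational(-1, 200), Rational(-1, 238), -261))) = Mul(-25036, Add(-21356, Rational(-261, 47600))) = Mul(-25036, Rational(-1016545861, 47600)) = Rational(6362560543999, 11900)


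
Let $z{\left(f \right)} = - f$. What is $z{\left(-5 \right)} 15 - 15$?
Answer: $60$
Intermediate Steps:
$z{\left(-5 \right)} 15 - 15 = \left(-1\right) \left(-5\right) 15 - 15 = 5 \cdot 15 - 15 = 75 - 15 = 60$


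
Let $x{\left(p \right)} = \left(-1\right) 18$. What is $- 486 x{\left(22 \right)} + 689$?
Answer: $9437$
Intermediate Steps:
$x{\left(p \right)} = -18$
$- 486 x{\left(22 \right)} + 689 = \left(-486\right) \left(-18\right) + 689 = 8748 + 689 = 9437$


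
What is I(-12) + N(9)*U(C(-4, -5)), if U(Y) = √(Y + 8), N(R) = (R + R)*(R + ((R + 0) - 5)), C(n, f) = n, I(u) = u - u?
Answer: 468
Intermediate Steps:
I(u) = 0
N(R) = 2*R*(-5 + 2*R) (N(R) = (2*R)*(R + (R - 5)) = (2*R)*(R + (-5 + R)) = (2*R)*(-5 + 2*R) = 2*R*(-5 + 2*R))
U(Y) = √(8 + Y)
I(-12) + N(9)*U(C(-4, -5)) = 0 + (2*9*(-5 + 2*9))*√(8 - 4) = 0 + (2*9*(-5 + 18))*√4 = 0 + (2*9*13)*2 = 0 + 234*2 = 0 + 468 = 468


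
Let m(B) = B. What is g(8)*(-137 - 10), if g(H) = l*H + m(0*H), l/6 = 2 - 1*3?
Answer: 7056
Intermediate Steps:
l = -6 (l = 6*(2 - 1*3) = 6*(2 - 3) = 6*(-1) = -6)
g(H) = -6*H (g(H) = -6*H + 0*H = -6*H + 0 = -6*H)
g(8)*(-137 - 10) = (-6*8)*(-137 - 10) = -48*(-147) = 7056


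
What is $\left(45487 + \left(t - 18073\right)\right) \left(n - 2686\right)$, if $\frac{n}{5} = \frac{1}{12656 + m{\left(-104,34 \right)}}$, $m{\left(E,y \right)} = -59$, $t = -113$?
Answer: $- \frac{923743995637}{12597} \approx -7.333 \cdot 10^{7}$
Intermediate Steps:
$n = \frac{5}{12597}$ ($n = \frac{5}{12656 - 59} = \frac{5}{12597} \approx 0.00039692$)
$\left(45487 + \left(t - 18073\right)\right) \left(n - 2686\right) = \left(45487 - 18186\right) \left(\frac{5}{12597} - 2686\right) = \left(45487 - 18186\right) \left(- \frac{33835537}{12597}\right) = 27301 \left(- \frac{33835537}{12597}\right) = - \frac{923743995637}{12597}$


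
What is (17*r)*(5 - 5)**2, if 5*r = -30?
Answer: 0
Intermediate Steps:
r = -6 (r = (1/5)*(-30) = -6)
(17*r)*(5 - 5)**2 = (17*(-6))*(5 - 5)**2 = -102*0**2 = -102*0 = 0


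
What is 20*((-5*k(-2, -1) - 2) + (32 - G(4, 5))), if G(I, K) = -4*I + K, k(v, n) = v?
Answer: 1020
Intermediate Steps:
G(I, K) = K - 4*I
20*((-5*k(-2, -1) - 2) + (32 - G(4, 5))) = 20*((-5*(-2) - 2) + (32 - (5 - 4*4))) = 20*((10 - 2) + (32 - (5 - 16))) = 20*(8 + (32 - 1*(-11))) = 20*(8 + (32 + 11)) = 20*(8 + 43) = 20*51 = 1020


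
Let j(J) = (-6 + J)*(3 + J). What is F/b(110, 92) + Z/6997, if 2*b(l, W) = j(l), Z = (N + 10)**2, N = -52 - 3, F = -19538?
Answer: -62404243/20557186 ≈ -3.0356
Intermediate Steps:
N = -55
Z = 2025 (Z = (-55 + 10)**2 = (-45)**2 = 2025)
b(l, W) = -9 + l**2/2 - 3*l/2 (b(l, W) = (-18 + l**2 - 3*l)/2 = -9 + l**2/2 - 3*l/2)
F/b(110, 92) + Z/6997 = -19538/(-9 + (1/2)*110**2 - 3/2*110) + 2025/6997 = -19538/(-9 + (1/2)*12100 - 165) + 2025*(1/6997) = -19538/(-9 + 6050 - 165) + 2025/6997 = -19538/5876 + 2025/6997 = -19538*1/5876 + 2025/6997 = -9769/2938 + 2025/6997 = -62404243/20557186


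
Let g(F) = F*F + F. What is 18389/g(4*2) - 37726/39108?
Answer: 59703395/234648 ≈ 254.44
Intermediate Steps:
g(F) = F + F² (g(F) = F² + F = F + F²)
18389/g(4*2) - 37726/39108 = 18389/(((4*2)*(1 + 4*2))) - 37726/39108 = 18389/((8*(1 + 8))) - 37726*1/39108 = 18389/((8*9)) - 18863/19554 = 18389/72 - 18863/19554 = 59703395/234648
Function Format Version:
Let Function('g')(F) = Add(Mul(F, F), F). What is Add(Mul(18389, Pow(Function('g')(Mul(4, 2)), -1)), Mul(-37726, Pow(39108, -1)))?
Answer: Rational(59703395, 234648) ≈ 254.44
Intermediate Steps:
Function('g')(F) = Add(F, Pow(F, 2)) (Function('g')(F) = Add(Pow(F, 2), F) = Add(F, Pow(F, 2)))
Add(Mul(18389, Pow(Function('g')(Mul(4, 2)), -1)), Mul(-37726, Pow(39108, -1))) = Add(Mul(18389, Pow(Mul(Mul(4, 2), Add(1, Mul(4, 2))), -1)), Mul(-37726, Pow(39108, -1))) = Add(Mul(18389, Pow(Mul(8, Add(1, 8)), -1)), Mul(-37726, Rational(1, 39108))) = Add(Mul(18389, Pow(Mul(8, 9), -1)), Rational(-18863, 19554)) = Add(Mul(18389, Pow(72, -1)), Rational(-18863, 19554)) = Add(Mul(18389, Rational(1, 72)), Rational(-18863, 19554)) = Add(Rational(18389, 72), Rational(-18863, 19554)) = Rational(59703395, 234648)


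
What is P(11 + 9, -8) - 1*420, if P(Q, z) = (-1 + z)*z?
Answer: -348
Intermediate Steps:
P(Q, z) = z*(-1 + z)
P(11 + 9, -8) - 1*420 = -8*(-1 - 8) - 1*420 = -8*(-9) - 420 = 72 - 420 = -348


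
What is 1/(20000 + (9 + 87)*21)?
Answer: 1/22016 ≈ 4.5422e-5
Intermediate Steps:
1/(20000 + (9 + 87)*21) = 1/(20000 + 96*21) = 1/(20000 + 2016) = 1/22016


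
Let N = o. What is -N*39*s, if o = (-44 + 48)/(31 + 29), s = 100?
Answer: -260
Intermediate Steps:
o = 1/15 (o = 4/60 = 4*(1/60) = 1/15 ≈ 0.066667)
N = 1/15 ≈ 0.066667
-N*39*s = -(1/15)*39*100 = -13*100/5 = -1*260 = -260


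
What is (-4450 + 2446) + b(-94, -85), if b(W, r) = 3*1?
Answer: -2001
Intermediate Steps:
b(W, r) = 3
(-4450 + 2446) + b(-94, -85) = (-4450 + 2446) + 3 = -2004 + 3 = -2001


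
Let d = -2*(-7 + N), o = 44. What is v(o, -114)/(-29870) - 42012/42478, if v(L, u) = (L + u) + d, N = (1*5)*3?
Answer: -312811333/317204465 ≈ -0.98615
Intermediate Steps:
N = 15 (N = 5*3 = 15)
d = -16 (d = -2*(-7 + 15) = -2*8 = -16)
v(L, u) = -16 + L + u (v(L, u) = (L + u) - 16 = -16 + L + u)
v(o, -114)/(-29870) - 42012/42478 = (-16 + 44 - 114)/(-29870) - 42012/42478 = -86*(-1/29870) - 42012*1/42478 = 43/14935 - 21006/21239 = -312811333/317204465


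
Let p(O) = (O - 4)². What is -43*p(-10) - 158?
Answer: -8586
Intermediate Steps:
p(O) = (-4 + O)²
-43*p(-10) - 158 = -43*(-4 - 10)² - 158 = -43*(-14)² - 158 = -43*196 - 158 = -8428 - 158 = -8586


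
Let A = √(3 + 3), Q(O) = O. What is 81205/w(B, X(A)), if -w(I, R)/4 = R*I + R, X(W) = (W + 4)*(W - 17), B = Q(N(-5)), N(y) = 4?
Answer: 503471/5660 - 211133*√6/11320 ≈ 43.266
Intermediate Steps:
A = √6 ≈ 2.4495
B = 4
X(W) = (-17 + W)*(4 + W) (X(W) = (4 + W)*(-17 + W) = (-17 + W)*(4 + W))
w(I, R) = -4*R - 4*I*R (w(I, R) = -4*(R*I + R) = -4*(I*R + R) = -4*(R + I*R) = -4*R - 4*I*R)
81205/w(B, X(A)) = 81205/((-4*(-68 + (√6)² - 13*√6)*(1 + 4))) = 81205/((-4*(-68 + 6 - 13*√6)*5)) = 81205/((-4*(-62 - 13*√6)*5)) = 81205/(1240 + 260*√6)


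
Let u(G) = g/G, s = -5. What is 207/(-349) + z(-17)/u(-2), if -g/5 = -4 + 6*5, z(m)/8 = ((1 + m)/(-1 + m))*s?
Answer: -46555/40833 ≈ -1.1401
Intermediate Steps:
z(m) = -40*(1 + m)/(-1 + m) (z(m) = 8*(((1 + m)/(-1 + m))*(-5)) = 8*(-5*(1 + m)/(-1 + m)) = -40*(1 + m)/(-1 + m))
g = -130 (g = -5*(-4 + 6*5) = -5*(-4 + 30) = -5*26 = -130)
u(G) = -130/G
207/(-349) + z(-17)/u(-2) = 207/(-349) + (40*(-1 - 1*(-17))/(-1 - 17))/((-130/(-2))) = 207*(-1/349) + (40*(-1 + 17)/(-18))/((-130*(-1/2))) = -207/349 + (40*(-1/18)*16)/65 = -207/349 - 320/9*1/65 = -207/349 - 64/117 = -46555/40833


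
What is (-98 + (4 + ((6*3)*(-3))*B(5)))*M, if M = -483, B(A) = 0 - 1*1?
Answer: 19320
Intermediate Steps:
B(A) = -1 (B(A) = 0 - 1 = -1)
(-98 + (4 + ((6*3)*(-3))*B(5)))*M = (-98 + (4 + ((6*3)*(-3))*(-1)))*(-483) = (-98 + (4 + (18*(-3))*(-1)))*(-483) = (-98 + (4 - 54*(-1)))*(-483) = (-98 + (4 + 54))*(-483) = (-98 + 58)*(-483) = -40*(-483) = 19320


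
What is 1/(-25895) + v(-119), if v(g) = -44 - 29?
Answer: -1890336/25895 ≈ -73.000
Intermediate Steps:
v(g) = -73
1/(-25895) + v(-119) = 1/(-25895) - 73 = -1/25895 - 73 = -1890336/25895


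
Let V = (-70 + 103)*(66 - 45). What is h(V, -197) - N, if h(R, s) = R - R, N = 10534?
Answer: -10534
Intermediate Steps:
V = 693 (V = 33*21 = 693)
h(R, s) = 0
h(V, -197) - N = 0 - 1*10534 = 0 - 10534 = -10534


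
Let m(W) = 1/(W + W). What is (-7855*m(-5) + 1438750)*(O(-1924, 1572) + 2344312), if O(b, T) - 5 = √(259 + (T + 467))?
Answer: 6749455089507/2 + 2879071*√2298/2 ≈ 3.3748e+12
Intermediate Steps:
O(b, T) = 5 + √(726 + T) (O(b, T) = 5 + √(259 + (T + 467)) = 5 + √(259 + (467 + T)) = 5 + √(726 + T))
m(W) = 1/(2*W)
(-7855*m(-5) + 1438750)*(O(-1924, 1572) + 2344312) = (-7855/(2*(-5)) + 1438750)*((5 + √(726 + 1572)) + 2344312) = (-7855*(-1)/(2*5) + 1438750)*((5 + √2298) + 2344312) = (-7855*(-⅒) + 1438750)*(2344317 + √2298) = (1571/2 + 1438750)*(2344317 + √2298) = 2879071*(2344317 + √2298)/2 = 6749455089507/2 + 2879071*√2298/2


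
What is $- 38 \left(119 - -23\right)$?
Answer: $-5396$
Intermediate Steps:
$- 38 \left(119 - -23\right) = - 38 \left(119 + \left(-25 + 48\right)\right) = - 38 \left(119 + 23\right) = \left(-38\right) 142 = -5396$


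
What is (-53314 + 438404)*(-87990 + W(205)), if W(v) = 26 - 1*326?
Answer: -33999596100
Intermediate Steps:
W(v) = -300 (W(v) = 26 - 326 = -300)
(-53314 + 438404)*(-87990 + W(205)) = (-53314 + 438404)*(-87990 - 300) = 385090*(-88290) = -33999596100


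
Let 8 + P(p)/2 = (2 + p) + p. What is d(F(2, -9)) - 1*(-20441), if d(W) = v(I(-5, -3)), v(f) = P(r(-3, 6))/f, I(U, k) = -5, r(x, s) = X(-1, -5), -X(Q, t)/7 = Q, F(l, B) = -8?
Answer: 102189/5 ≈ 20438.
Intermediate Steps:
X(Q, t) = -7*Q
r(x, s) = 7 (r(x, s) = -7*(-1) = 7)
P(p) = -12 + 4*p (P(p) = -16 + 2*((2 + p) + p) = -16 + 2*(2 + 2*p) = -16 + (4 + 4*p) = -12 + 4*p)
v(f) = 16/f (v(f) = (-12 + 4*7)/f = (-12 + 28)/f = 16/f)
d(W) = -16/5 (d(W) = 16/(-5) = 16*(-1/5) = -16/5)
d(F(2, -9)) - 1*(-20441) = -16/5 - 1*(-20441) = -16/5 + 20441 = 102189/5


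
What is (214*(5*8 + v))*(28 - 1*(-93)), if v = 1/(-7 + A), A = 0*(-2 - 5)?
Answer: 7224426/7 ≈ 1.0321e+6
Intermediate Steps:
A = 0 (A = 0*(-7) = 0)
v = -1/7 (v = 1/(-7 + 0) = 1/(-7) = -1/7 ≈ -0.14286)
(214*(5*8 + v))*(28 - 1*(-93)) = (214*(5*8 - 1/7))*(28 - 1*(-93)) = (214*(40 - 1/7))*(28 + 93) = (214*(279/7))*121 = (59706/7)*121 = 7224426/7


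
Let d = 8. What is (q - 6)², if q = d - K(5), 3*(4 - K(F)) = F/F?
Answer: 25/9 ≈ 2.7778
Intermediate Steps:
K(F) = 11/3 (K(F) = 4 - F/(3*F) = 4 - ⅓*1 = 4 - ⅓ = 11/3)
q = 13/3 (q = 8 - 1*11/3 = 8 - 11/3 = 13/3 ≈ 4.3333)
(q - 6)² = (13/3 - 6)² = (-5/3)² = 25/9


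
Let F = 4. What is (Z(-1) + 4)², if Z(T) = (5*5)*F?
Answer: 10816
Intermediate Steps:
Z(T) = 100 (Z(T) = (5*5)*4 = 25*4 = 100)
(Z(-1) + 4)² = (100 + 4)² = 104² = 10816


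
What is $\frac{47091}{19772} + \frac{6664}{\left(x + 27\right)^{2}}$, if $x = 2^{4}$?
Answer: $\frac{218831867}{36558428} \approx 5.9858$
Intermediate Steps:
$x = 16$
$\frac{47091}{19772} + \frac{6664}{\left(x + 27\right)^{2}} = \frac{47091}{19772} + \frac{6664}{\left(16 + 27\right)^{2}} = 47091 \cdot \frac{1}{19772} + \frac{6664}{43^{2}} = \frac{47091}{19772} + \frac{6664}{1849} = \frac{218831867}{36558428}$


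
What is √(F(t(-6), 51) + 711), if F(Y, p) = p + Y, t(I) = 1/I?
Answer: √27426/6 ≈ 27.601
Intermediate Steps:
F(Y, p) = Y + p
√(F(t(-6), 51) + 711) = √((1/(-6) + 51) + 711) = √((-⅙ + 51) + 711) = √(305/6 + 711) = √(4571/6) = √27426/6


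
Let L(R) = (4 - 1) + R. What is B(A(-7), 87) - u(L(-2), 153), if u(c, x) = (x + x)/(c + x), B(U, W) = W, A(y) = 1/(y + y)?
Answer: 6546/77 ≈ 85.013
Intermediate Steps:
A(y) = 1/(2*y)
L(R) = 3 + R
u(c, x) = 2*x/(c + x) (u(c, x) = (2*x)/(c + x) = 2*x/(c + x))
B(A(-7), 87) - u(L(-2), 153) = 87 - 2*153/((3 - 2) + 153) = 87 - 2*153/(1 + 153) = 87 - 2*153/154 = 87 - 1*153/77 = 87 - 153/77 = 6546/77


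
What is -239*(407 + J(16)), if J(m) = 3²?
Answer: -99424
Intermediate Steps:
J(m) = 9
-239*(407 + J(16)) = -239*(407 + 9) = -239*416 = -99424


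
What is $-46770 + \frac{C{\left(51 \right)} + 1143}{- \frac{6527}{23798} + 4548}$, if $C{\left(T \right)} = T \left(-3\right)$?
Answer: $- \frac{5061742800270}{108226777} \approx -46770.0$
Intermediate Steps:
$C{\left(T \right)} = - 3 T$
$-46770 + \frac{C{\left(51 \right)} + 1143}{- \frac{6527}{23798} + 4548} = -46770 + \frac{\left(-3\right) 51 + 1143}{- \frac{6527}{23798} + 4548} = -46770 + \frac{-153 + 1143}{\left(-6527\right) \frac{1}{23798} + 4548} = -46770 + \frac{990}{- \frac{6527}{23798} + 4548} = -46770 + \frac{990}{\frac{108226777}{23798}} = -46770 + 990 \cdot \frac{23798}{108226777} = -46770 + \frac{23560020}{108226777} = - \frac{5061742800270}{108226777}$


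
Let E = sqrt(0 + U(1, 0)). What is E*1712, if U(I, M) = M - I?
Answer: 1712*I ≈ 1712.0*I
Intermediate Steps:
E = I (E = sqrt(0 + (0 - 1*1)) = sqrt(0 + (0 - 1)) = sqrt(0 - 1) = sqrt(-1) = I ≈ 1.0*I)
E*1712 = I*1712 = 1712*I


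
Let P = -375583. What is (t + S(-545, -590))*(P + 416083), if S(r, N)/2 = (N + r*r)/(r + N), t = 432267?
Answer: 3969244417500/227 ≈ 1.7486e+10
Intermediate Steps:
S(r, N) = 2*(N + r²)/(N + r) (S(r, N) = 2*((N + r*r)/(r + N)) = 2*((N + r²)/(N + r)) = 2*(N + r²)/(N + r))
(t + S(-545, -590))*(P + 416083) = (432267 + 2*(-590 + (-545)²)/(-590 - 545))*(-375583 + 416083) = (432267 + 2*(-590 + 297025)/(-1135))*40500 = (432267 + 2*(-1/1135)*296435)*40500 = (432267 - 118574/227)*40500 = (98006035/227)*40500 = 3969244417500/227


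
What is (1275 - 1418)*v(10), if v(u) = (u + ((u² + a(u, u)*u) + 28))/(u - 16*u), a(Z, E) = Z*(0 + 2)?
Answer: 24167/75 ≈ 322.23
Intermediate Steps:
a(Z, E) = 2*Z (a(Z, E) = Z*2 = 2*Z)
v(u) = -(28 + u + 3*u²)/(15*u) (v(u) = (u + ((u² + (2*u)*u) + 28))/(u - 16*u) = (u + ((u² + 2*u²) + 28))/((-15*u)) = (u + (3*u² + 28))*(-1/(15*u)) = (u + (28 + 3*u²))*(-1/(15*u)) = (28 + u + 3*u²)*(-1/(15*u)) = -(28 + u + 3*u²)/(15*u))
(1275 - 1418)*v(10) = (1275 - 1418)*((1/15)*(-28 - 1*10*(1 + 3*10))/10) = -143*(-28 - 1*10*(1 + 30))/(15*10) = -143*(-28 - 1*10*31)/(15*10) = -143*(-28 - 310)/(15*10) = -143*(-338)/(15*10) = -143*(-169/75) = 24167/75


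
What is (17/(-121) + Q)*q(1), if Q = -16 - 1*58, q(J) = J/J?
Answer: -8971/121 ≈ -74.141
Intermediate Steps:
q(J) = 1
Q = -74 (Q = -16 - 58 = -74)
(17/(-121) + Q)*q(1) = (17/(-121) - 74)*1 = (17*(-1/121) - 74)*1 = (-17/121 - 74)*1 = -8971/121*1 = -8971/121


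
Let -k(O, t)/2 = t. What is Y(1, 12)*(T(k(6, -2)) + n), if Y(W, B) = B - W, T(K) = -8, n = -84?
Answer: -1012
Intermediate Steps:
k(O, t) = -2*t
Y(1, 12)*(T(k(6, -2)) + n) = (12 - 1*1)*(-8 - 84) = (12 - 1)*(-92) = 11*(-92) = -1012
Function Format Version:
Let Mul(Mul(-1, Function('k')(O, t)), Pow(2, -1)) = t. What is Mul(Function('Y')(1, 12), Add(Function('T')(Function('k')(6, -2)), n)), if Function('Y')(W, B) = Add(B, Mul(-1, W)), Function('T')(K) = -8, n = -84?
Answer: -1012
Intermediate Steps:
Function('k')(O, t) = Mul(-2, t)
Mul(Function('Y')(1, 12), Add(Function('T')(Function('k')(6, -2)), n)) = Mul(Add(12, Mul(-1, 1)), Add(-8, -84)) = Mul(Add(12, -1), -92) = Mul(11, -92) = -1012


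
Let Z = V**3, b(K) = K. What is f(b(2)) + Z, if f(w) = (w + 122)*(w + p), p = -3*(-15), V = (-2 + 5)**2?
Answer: 6557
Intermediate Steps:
V = 9 (V = 3**2 = 9)
p = 45
f(w) = (45 + w)*(122 + w) (f(w) = (w + 122)*(w + 45) = (122 + w)*(45 + w) = (45 + w)*(122 + w))
Z = 729 (Z = 9**3 = 729)
f(b(2)) + Z = (5490 + 2**2 + 167*2) + 729 = (5490 + 4 + 334) + 729 = 5828 + 729 = 6557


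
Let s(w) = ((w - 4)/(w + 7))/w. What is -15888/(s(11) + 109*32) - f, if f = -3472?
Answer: 2394725008/690631 ≈ 3467.4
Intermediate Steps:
s(w) = (-4 + w)/(w*(7 + w)) (s(w) = ((-4 + w)/(7 + w))/w = (-4 + w)/(w*(7 + w)))
-15888/(s(11) + 109*32) - f = -15888/((-4 + 11)/(11*(7 + 11)) + 109*32) - 1*(-3472) = -15888/((1/11)*7/18 + 3488) + 3472 = -15888/((1/11)*(1/18)*7 + 3488) + 3472 = -15888/(7/198 + 3488) + 3472 = -15888/690631/198 + 3472 = -15888*198/690631 + 3472 = -3145824/690631 + 3472 = 2394725008/690631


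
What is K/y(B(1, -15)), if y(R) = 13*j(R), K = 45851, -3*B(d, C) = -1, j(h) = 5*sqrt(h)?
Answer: 3527*sqrt(3)/5 ≈ 1221.8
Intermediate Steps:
B(d, C) = 1/3 (B(d, C) = -1/3*(-1) = 1/3)
y(R) = 65*sqrt(R) (y(R) = 13*(5*sqrt(R)) = 65*sqrt(R))
K/y(B(1, -15)) = 45851/((65*sqrt(1/3))) = 45851/((65*(sqrt(3)/3))) = 45851/((65*sqrt(3)/3)) = 45851*(sqrt(3)/65) = 3527*sqrt(3)/5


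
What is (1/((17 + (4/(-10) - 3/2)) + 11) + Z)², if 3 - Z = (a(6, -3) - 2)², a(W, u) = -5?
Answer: 143904016/68121 ≈ 2112.5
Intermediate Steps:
Z = -46 (Z = 3 - (-5 - 2)² = 3 - 1*(-7)² = 3 - 1*49 = 3 - 49 = -46)
(1/((17 + (4/(-10) - 3/2)) + 11) + Z)² = (1/((17 + (4/(-10) - 3/2)) + 11) - 46)² = (1/((17 + (4*(-⅒) - 3*½)) + 11) - 46)² = (1/((17 + (-⅖ - 3/2)) + 11) - 46)² = (1/((17 - 19/10) + 11) - 46)² = (1/(151/10 + 11) - 46)² = (1/(261/10) - 46)² = (10/261 - 46)² = (-11996/261)² = 143904016/68121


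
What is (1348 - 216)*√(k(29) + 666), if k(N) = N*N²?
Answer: 1132*√25055 ≈ 1.7918e+5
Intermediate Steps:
k(N) = N³
(1348 - 216)*√(k(29) + 666) = (1348 - 216)*√(29³ + 666) = 1132*√(24389 + 666) = 1132*√25055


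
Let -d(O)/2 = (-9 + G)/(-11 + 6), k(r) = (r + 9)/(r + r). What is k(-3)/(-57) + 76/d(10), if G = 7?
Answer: -5414/57 ≈ -94.982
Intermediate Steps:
k(r) = (9 + r)/(2*r) (k(r) = (9 + r)/((2*r)) = (9 + r)*(1/(2*r)) = (9 + r)/(2*r))
d(O) = -4/5 (d(O) = -2*(-9 + 7)/(-11 + 6) = -(-4)/(-5) = -(-4)*(-1)/5 = -2*2/5 = -4/5)
k(-3)/(-57) + 76/d(10) = ((1/2)*(9 - 3)/(-3))/(-57) + 76/(-4/5) = ((1/2)*(-1/3)*6)*(-1/57) + 76*(-5/4) = -1*(-1/57) - 95 = 1/57 - 95 = -5414/57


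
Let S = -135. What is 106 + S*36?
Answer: -4754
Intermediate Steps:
106 + S*36 = 106 - 135*36 = 106 - 4860 = -4754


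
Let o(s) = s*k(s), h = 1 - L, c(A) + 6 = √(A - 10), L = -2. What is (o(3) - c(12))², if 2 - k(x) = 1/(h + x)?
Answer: 537/4 - 23*√2 ≈ 101.72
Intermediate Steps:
c(A) = -6 + √(-10 + A) (c(A) = -6 + √(A - 10) = -6 + √(-10 + A))
h = 3 (h = 1 - 1*(-2) = 1 + 2 = 3)
k(x) = 2 - 1/(3 + x)
o(s) = s*(5 + 2*s)/(3 + s) (o(s) = s*((5 + 2*s)/(3 + s)) = s*(5 + 2*s)/(3 + s))
(o(3) - c(12))² = (3*(5 + 2*3)/(3 + 3) - (-6 + √(-10 + 12)))² = (3*(5 + 6)/6 - (-6 + √2))² = (3*(⅙)*11 + (6 - √2))² = (11/2 + (6 - √2))² = (23/2 - √2)²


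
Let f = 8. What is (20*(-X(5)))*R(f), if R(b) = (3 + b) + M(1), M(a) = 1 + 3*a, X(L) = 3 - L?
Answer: 600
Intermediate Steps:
R(b) = 7 + b (R(b) = (3 + b) + (1 + 3*1) = (3 + b) + (1 + 3) = (3 + b) + 4 = 7 + b)
(20*(-X(5)))*R(f) = (20*(-(3 - 1*5)))*(7 + 8) = (20*(-(3 - 5)))*15 = (20*(-1*(-2)))*15 = (20*2)*15 = 40*15 = 600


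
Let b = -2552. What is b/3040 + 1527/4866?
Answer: -161999/308180 ≈ -0.52566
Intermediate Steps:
b/3040 + 1527/4866 = -2552/3040 + 1527/4866 = -2552*1/3040 + 1527*(1/4866) = -319/380 + 509/1622 = -161999/308180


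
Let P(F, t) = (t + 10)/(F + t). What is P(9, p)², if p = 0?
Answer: 100/81 ≈ 1.2346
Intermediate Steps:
P(F, t) = (10 + t)/(F + t)
P(9, p)² = ((10 + 0)/(9 + 0))² = (10/9)² = 100/81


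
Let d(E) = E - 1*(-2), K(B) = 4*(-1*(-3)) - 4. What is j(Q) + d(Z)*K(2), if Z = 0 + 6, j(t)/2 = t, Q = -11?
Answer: 42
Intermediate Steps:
j(t) = 2*t
Z = 6
K(B) = 8 (K(B) = 4*3 - 4 = 12 - 4 = 8)
d(E) = 2 + E (d(E) = E + 2 = 2 + E)
j(Q) + d(Z)*K(2) = 2*(-11) + (2 + 6)*8 = -22 + 8*8 = -22 + 64 = 42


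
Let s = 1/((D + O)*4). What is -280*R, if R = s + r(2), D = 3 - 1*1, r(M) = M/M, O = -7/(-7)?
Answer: -910/3 ≈ -303.33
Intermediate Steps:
O = 1 (O = -7*(-⅐) = 1)
r(M) = 1
D = 2 (D = 3 - 1 = 2)
s = 1/12 (s = 1/((2 + 1)*4) = (¼)/3 = (⅓)*(¼) = 1/12 ≈ 0.083333)
R = 13/12 (R = 1/12 + 1 = 13/12 ≈ 1.0833)
-280*R = -280*13/12 = -910/3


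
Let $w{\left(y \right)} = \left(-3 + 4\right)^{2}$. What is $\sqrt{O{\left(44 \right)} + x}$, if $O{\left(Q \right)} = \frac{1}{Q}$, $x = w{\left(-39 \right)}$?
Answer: $\frac{3 \sqrt{55}}{22} \approx 1.0113$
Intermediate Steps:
$w{\left(y \right)} = 1$ ($w{\left(y \right)} = 1^{2} = 1$)
$x = 1$
$\sqrt{O{\left(44 \right)} + x} = \sqrt{\frac{1}{44} + 1} = \sqrt{\frac{45}{44}} = \frac{3 \sqrt{55}}{22}$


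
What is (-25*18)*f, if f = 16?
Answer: -7200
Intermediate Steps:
(-25*18)*f = -25*18*16 = -450*16 = -7200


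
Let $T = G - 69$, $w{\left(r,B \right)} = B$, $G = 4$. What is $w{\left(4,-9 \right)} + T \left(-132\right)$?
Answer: $8571$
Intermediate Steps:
$T = -65$ ($T = 4 - 69 = -65$)
$w{\left(4,-9 \right)} + T \left(-132\right) = -9 - -8580 = -9 + 8580 = 8571$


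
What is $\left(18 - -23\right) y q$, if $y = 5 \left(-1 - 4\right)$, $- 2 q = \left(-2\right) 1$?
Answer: $-1025$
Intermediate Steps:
$q = 1$ ($q = - \frac{\left(-2\right) 1}{2} = \left(- \frac{1}{2}\right) \left(-2\right) = 1$)
$y = -25$ ($y = 5 \left(-5\right) = -25$)
$\left(18 - -23\right) y q = \left(18 - -23\right) \left(-25\right) 1 = \left(18 + 23\right) \left(-25\right) 1 = 41 \left(-25\right) 1 = \left(-1025\right) 1 = -1025$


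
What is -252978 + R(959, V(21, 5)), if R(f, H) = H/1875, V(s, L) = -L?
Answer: -94866751/375 ≈ -2.5298e+5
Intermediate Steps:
R(f, H) = H/1875 (R(f, H) = H*(1/1875) = H/1875)
-252978 + R(959, V(21, 5)) = -252978 + (-1*5)/1875 = -252978 + (1/1875)*(-5) = -252978 - 1/375 = -94866751/375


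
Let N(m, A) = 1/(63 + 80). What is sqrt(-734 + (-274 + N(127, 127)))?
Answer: I*sqrt(20612449)/143 ≈ 31.749*I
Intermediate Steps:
N(m, A) = 1/143
sqrt(-734 + (-274 + N(127, 127))) = sqrt(-734 + (-274 + 1/143)) = sqrt(-734 - 39181/143) = sqrt(-144143/143) = I*sqrt(20612449)/143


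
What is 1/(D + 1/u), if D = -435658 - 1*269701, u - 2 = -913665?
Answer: -913663/644460420018 ≈ -1.4177e-6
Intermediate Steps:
u = -913663 (u = 2 - 913665 = -913663)
D = -705359 (D = -435658 - 269701 = -705359)
1/(D + 1/u) = 1/(-705359 + 1/(-913663)) = 1/(-705359 - 1/913663) = 1/(-644460420018/913663) = -913663/644460420018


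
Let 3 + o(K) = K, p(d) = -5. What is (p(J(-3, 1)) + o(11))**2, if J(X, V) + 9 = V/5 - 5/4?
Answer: 9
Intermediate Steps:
J(X, V) = -41/4 + V/5 (J(X, V) = -9 + (V/5 - 5/4) = -9 + (-5/4 + V/5) = -41/4 + V/5)
o(K) = -3 + K
(p(J(-3, 1)) + o(11))**2 = (-5 + (-3 + 11))**2 = (-5 + 8)**2 = 3**2 = 9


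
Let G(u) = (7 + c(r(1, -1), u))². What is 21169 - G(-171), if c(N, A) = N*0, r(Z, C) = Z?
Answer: 21120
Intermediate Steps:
c(N, A) = 0
G(u) = 49 (G(u) = (7 + 0)² = 7² = 49)
21169 - G(-171) = 21169 - 1*49 = 21169 - 49 = 21120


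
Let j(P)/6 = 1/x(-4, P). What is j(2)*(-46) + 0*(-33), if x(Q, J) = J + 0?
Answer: -138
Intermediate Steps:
x(Q, J) = J
j(P) = 6/P
j(2)*(-46) + 0*(-33) = (6/2)*(-46) + 0*(-33) = (6*(1/2))*(-46) + 0 = 3*(-46) + 0 = -138 + 0 = -138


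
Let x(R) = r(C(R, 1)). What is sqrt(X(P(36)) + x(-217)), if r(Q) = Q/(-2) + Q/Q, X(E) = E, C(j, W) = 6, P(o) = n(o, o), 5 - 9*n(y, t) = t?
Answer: 7*I/3 ≈ 2.3333*I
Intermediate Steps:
n(y, t) = 5/9 - t/9
P(o) = 5/9 - o/9
r(Q) = 1 - Q/2 (r(Q) = Q*(-1/2) + 1 = -Q/2 + 1 = 1 - Q/2)
x(R) = -2 (x(R) = 1 - 1/2*6 = 1 - 3 = -2)
sqrt(X(P(36)) + x(-217)) = sqrt((5/9 - 1/9*36) - 2) = sqrt((5/9 - 4) - 2) = sqrt(-31/9 - 2) = sqrt(-49/9) = 7*I/3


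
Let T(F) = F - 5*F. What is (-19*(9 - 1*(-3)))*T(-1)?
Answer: -912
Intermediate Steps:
T(F) = -4*F
(-19*(9 - 1*(-3)))*T(-1) = (-19*(9 - 1*(-3)))*(-4*(-1)) = -19*(9 + 3)*4 = -19*12*4 = -228*4 = -912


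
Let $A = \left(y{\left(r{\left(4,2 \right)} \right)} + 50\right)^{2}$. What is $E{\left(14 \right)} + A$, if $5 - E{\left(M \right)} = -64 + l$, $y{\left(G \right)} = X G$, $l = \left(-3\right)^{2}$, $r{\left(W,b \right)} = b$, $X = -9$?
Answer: $1084$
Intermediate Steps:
$l = 9$
$y{\left(G \right)} = - 9 G$
$E{\left(M \right)} = 60$ ($E{\left(M \right)} = 5 - \left(-64 + 9\right) = 5 - -55 = 5 + 55 = 60$)
$A = 1024$ ($A = \left(\left(-9\right) 2 + 50\right)^{2} = \left(-18 + 50\right)^{2} = 32^{2} = 1024$)
$E{\left(14 \right)} + A = 60 + 1024 = 1084$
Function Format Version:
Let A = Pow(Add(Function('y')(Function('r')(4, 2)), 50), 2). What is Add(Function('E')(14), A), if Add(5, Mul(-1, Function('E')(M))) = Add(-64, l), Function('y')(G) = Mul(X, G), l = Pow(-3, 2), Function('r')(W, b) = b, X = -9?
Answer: 1084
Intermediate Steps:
l = 9
Function('y')(G) = Mul(-9, G)
Function('E')(M) = 60 (Function('E')(M) = Add(5, Mul(-1, Add(-64, 9))) = Add(5, Mul(-1, -55)) = Add(5, 55) = 60)
A = 1024 (A = Pow(Add(Mul(-9, 2), 50), 2) = Pow(Add(-18, 50), 2) = Pow(32, 2) = 1024)
Add(Function('E')(14), A) = Add(60, 1024) = 1084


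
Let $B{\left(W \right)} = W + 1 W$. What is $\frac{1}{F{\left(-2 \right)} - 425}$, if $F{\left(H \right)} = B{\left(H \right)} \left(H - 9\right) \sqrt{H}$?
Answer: $- \frac{425}{184497} - \frac{44 i \sqrt{2}}{184497} \approx -0.0023036 - 0.00033727 i$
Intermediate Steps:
$B{\left(W \right)} = 2 W$ ($B{\left(W \right)} = W + W = 2 W$)
$F{\left(H \right)} = 2 H^{\frac{3}{2}} \left(-9 + H\right)$ ($F{\left(H \right)} = 2 H \left(H - 9\right) \sqrt{H} = 2 H \left(-9 + H\right) \sqrt{H} = 2 H^{\frac{3}{2}} \left(-9 + H\right)$)
$\frac{1}{F{\left(-2 \right)} - 425} = \frac{1}{2 \left(-2\right)^{\frac{3}{2}} \left(-9 - 2\right) - 425} = \frac{1}{2 \left(- 2 i \sqrt{2}\right) \left(-11\right) - 425} = \frac{1}{44 i \sqrt{2} - 425} = \frac{1}{-425 + 44 i \sqrt{2}}$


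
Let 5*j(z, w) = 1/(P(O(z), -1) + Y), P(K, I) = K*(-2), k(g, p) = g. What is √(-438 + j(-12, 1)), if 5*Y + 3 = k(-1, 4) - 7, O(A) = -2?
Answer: I*√3941/3 ≈ 20.926*I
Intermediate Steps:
Y = -11/5 (Y = -⅗ + (-1 - 7)/5 = -⅗ + (⅕)*(-8) = -⅗ - 8/5 = -11/5 ≈ -2.2000)
P(K, I) = -2*K
j(z, w) = ⅑ (j(z, w) = 1/(5*(-2*(-2) - 11/5)) = 1/(5*(4 - 11/5)) = 1/(5*(9/5)) = (⅕)*(5/9) = ⅑)
√(-438 + j(-12, 1)) = √(-438 + ⅑) = √(-3941/9) = I*√3941/3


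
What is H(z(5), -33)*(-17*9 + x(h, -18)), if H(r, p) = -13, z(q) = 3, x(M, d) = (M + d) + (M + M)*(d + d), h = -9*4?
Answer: -31005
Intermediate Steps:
h = -36
x(M, d) = M + d + 4*M*d (x(M, d) = (M + d) + (2*M)*(2*d) = (M + d) + 4*M*d = M + d + 4*M*d)
H(z(5), -33)*(-17*9 + x(h, -18)) = -13*(-17*9 + (-36 - 18 + 4*(-36)*(-18))) = -13*(-153 + (-36 - 18 + 2592)) = -13*(-153 + 2538) = -13*2385 = -31005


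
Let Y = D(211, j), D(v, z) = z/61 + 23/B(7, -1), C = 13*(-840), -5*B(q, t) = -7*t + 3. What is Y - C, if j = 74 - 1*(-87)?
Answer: 1331159/122 ≈ 10911.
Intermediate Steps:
B(q, t) = -⅗ + 7*t/5 (B(q, t) = -(-7*t + 3)/5 = -(3 - 7*t)/5 = -⅗ + 7*t/5)
j = 161 (j = 74 + 87 = 161)
C = -10920
D(v, z) = -23/2 + z/61 (D(v, z) = z/61 + 23/(-⅗ + (7/5)*(-1)) = z*(1/61) + 23/(-⅗ - 7/5) = z/61 + 23/(-2) = z/61 + 23*(-½) = z/61 - 23/2 = -23/2 + z/61)
Y = -1081/122 (Y = -23/2 + (1/61)*161 = -23/2 + 161/61 = -1081/122 ≈ -8.8607)
Y - C = -1081/122 - 1*(-10920) = -1081/122 + 10920 = 1331159/122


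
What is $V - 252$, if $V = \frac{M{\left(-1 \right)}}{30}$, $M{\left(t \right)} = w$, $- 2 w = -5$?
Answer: $- \frac{3023}{12} \approx -251.92$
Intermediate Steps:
$w = \frac{5}{2}$ ($w = \left(- \frac{1}{2}\right) \left(-5\right) = \frac{5}{2} \approx 2.5$)
$M{\left(t \right)} = \frac{5}{2}$
$V = \frac{1}{12}$ ($V = \frac{5}{2 \cdot 30} = \frac{5}{2} \cdot \frac{1}{30} = \frac{1}{12} \approx 0.083333$)
$V - 252 = \frac{1}{12} - 252 = - \frac{3023}{12}$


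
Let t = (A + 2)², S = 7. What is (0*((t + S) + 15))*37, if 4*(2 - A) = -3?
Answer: 0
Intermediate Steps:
A = 11/4 (A = 2 - ¼*(-3) = 2 + ¾ = 11/4 ≈ 2.7500)
t = 361/16 (t = (11/4 + 2)² = (19/4)² = 361/16 ≈ 22.563)
(0*((t + S) + 15))*37 = (0*((361/16 + 7) + 15))*37 = (0*(473/16 + 15))*37 = (0*(713/16))*37 = 0*37 = 0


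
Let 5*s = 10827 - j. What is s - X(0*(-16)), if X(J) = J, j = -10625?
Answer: 21452/5 ≈ 4290.4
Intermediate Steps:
s = 21452/5 (s = (10827 - 1*(-10625))/5 = (10827 + 10625)/5 = (⅕)*21452 = 21452/5 ≈ 4290.4)
s - X(0*(-16)) = 21452/5 - 0*(-16) = 21452/5 - 1*0 = 21452/5 + 0 = 21452/5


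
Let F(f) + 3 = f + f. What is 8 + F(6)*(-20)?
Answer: -172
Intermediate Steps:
F(f) = -3 + 2*f (F(f) = -3 + (f + f) = -3 + 2*f)
8 + F(6)*(-20) = 8 + (-3 + 2*6)*(-20) = 8 + (-3 + 12)*(-20) = 8 + 9*(-20) = 8 - 180 = -172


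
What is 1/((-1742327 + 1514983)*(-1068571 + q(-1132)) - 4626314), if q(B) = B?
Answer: 1/243185932518 ≈ 4.1121e-12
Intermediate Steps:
1/((-1742327 + 1514983)*(-1068571 + q(-1132)) - 4626314) = 1/((-1742327 + 1514983)*(-1068571 - 1132) - 4626314) = 1/(-227344*(-1069703) - 4626314) = 1/(243190558832 - 4626314) = 1/243185932518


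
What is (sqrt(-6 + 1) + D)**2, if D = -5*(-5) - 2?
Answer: (23 + I*sqrt(5))**2 ≈ 524.0 + 102.86*I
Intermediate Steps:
D = 23 (D = 25 - 2 = 23)
(sqrt(-6 + 1) + D)**2 = (sqrt(-6 + 1) + 23)**2 = (sqrt(-5) + 23)**2 = (I*sqrt(5) + 23)**2 = (23 + I*sqrt(5))**2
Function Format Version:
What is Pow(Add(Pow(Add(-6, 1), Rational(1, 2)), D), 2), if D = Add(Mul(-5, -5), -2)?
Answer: Pow(Add(23, Mul(I, Pow(5, Rational(1, 2)))), 2) ≈ Add(524.00, Mul(102.86, I))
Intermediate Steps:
D = 23 (D = Add(25, -2) = 23)
Pow(Add(Pow(Add(-6, 1), Rational(1, 2)), D), 2) = Pow(Add(Pow(Add(-6, 1), Rational(1, 2)), 23), 2) = Pow(Add(Pow(-5, Rational(1, 2)), 23), 2) = Pow(Add(Mul(I, Pow(5, Rational(1, 2))), 23), 2) = Pow(Add(23, Mul(I, Pow(5, Rational(1, 2)))), 2)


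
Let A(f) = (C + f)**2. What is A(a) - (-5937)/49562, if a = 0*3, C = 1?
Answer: 55499/49562 ≈ 1.1198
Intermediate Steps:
a = 0
A(f) = (1 + f)**2
A(a) - (-5937)/49562 = (1 + 0)**2 - (-5937)/49562 = 1**2 - (-5937)/49562 = 1 - 1*(-5937/49562) = 1 + 5937/49562 = 55499/49562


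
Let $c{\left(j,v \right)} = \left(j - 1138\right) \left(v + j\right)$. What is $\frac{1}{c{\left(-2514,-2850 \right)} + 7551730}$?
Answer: $\frac{1}{27141058} \approx 3.6845 \cdot 10^{-8}$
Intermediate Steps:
$c{\left(j,v \right)} = \left(-1138 + j\right) \left(j + v\right)$
$\frac{1}{c{\left(-2514,-2850 \right)} + 7551730} = \frac{1}{\left(\left(-2514\right)^{2} - -2860932 - -3243300 - -7164900\right) + 7551730} = \frac{1}{\left(6320196 + 2860932 + 3243300 + 7164900\right) + 7551730} = \frac{1}{19589328 + 7551730} = \frac{1}{27141058}$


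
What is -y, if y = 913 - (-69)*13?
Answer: -1810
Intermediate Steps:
y = 1810 (y = 913 - 1*(-897) = 913 + 897 = 1810)
-y = -1*1810 = -1810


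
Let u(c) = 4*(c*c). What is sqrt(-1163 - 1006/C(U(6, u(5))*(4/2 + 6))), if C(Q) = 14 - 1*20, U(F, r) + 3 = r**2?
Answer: I*sqrt(8958)/3 ≈ 31.549*I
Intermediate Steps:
u(c) = 4*c**2
U(F, r) = -3 + r**2
C(Q) = -6 (C(Q) = 14 - 20 = -6)
sqrt(-1163 - 1006/C(U(6, u(5))*(4/2 + 6))) = sqrt(-1163 - 1006/(-6)) = sqrt(-1163 - 1006*(-1/6)) = sqrt(-1163 + 503/3) = sqrt(-2986/3) = I*sqrt(8958)/3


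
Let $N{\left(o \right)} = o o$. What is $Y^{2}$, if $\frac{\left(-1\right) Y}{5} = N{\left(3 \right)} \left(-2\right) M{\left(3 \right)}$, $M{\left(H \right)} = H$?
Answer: $72900$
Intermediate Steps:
$N{\left(o \right)} = o^{2}$
$Y = 270$ ($Y = - 5 \cdot 3^{2} \left(-2\right) 3 = - 5 \cdot 9 \left(-2\right) 3 = - 5 \left(\left(-18\right) 3\right) = \left(-5\right) \left(-54\right) = 270$)
$Y^{2} = 270^{2} = 72900$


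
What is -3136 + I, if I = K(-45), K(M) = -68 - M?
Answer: -3159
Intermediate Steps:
I = -23 (I = -68 - 1*(-45) = -68 + 45 = -23)
-3136 + I = -3136 - 23 = -3159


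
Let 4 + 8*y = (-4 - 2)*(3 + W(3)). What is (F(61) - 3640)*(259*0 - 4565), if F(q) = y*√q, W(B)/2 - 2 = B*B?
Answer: 16616600 + 351505*√61/4 ≈ 1.7303e+7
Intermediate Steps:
W(B) = 4 + 2*B² (W(B) = 4 + 2*(B*B) = 4 + 2*B²)
y = -77/4 (y = -½ + ((-4 - 2)*(3 + (4 + 2*3²)))/8 = -½ + (-6*(3 + (4 + 2*9)))/8 = -½ + (-6*(3 + (4 + 18)))/8 = -½ + (-6*(3 + 22))/8 = -½ + (-6*25)/8 = -½ + (⅛)*(-150) = -½ - 75/4 = -77/4 ≈ -19.250)
F(q) = -77*√q/4
(F(61) - 3640)*(259*0 - 4565) = (-77*√61/4 - 3640)*(259*0 - 4565) = (-3640 - 77*√61/4)*(0 - 4565) = (-3640 - 77*√61/4)*(-4565) = 16616600 + 351505*√61/4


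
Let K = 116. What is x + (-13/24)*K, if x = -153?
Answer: -1295/6 ≈ -215.83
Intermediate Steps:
x + (-13/24)*K = -153 - 13/24*116 = -153 - 377/6 = -1295/6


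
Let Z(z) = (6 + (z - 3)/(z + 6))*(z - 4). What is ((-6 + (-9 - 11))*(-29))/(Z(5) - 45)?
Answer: -8294/427 ≈ -19.424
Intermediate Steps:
Z(z) = (-4 + z)*(6 + (-3 + z)/(6 + z)) (Z(z) = (6 + (-3 + z)/(6 + z))*(-4 + z) = (-4 + z)*(6 + (-3 + z)/(6 + z)))
((-6 + (-9 - 11))*(-29))/(Z(5) - 45) = ((-6 + (-9 - 11))*(-29))/((-132 + 5*5 + 7*5²)/(6 + 5) - 45) = ((-6 - 20)*(-29))/((-132 + 25 + 7*25)/11 - 45) = (-26*(-29))/((-132 + 25 + 175)/11 - 45) = 754/((1/11)*68 - 45) = 754/(68/11 - 45) = 754/(-427/11) = 754*(-11/427) = -8294/427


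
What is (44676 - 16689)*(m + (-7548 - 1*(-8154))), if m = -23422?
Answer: -638551392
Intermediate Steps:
(44676 - 16689)*(m + (-7548 - 1*(-8154))) = (44676 - 16689)*(-23422 + (-7548 - 1*(-8154))) = 27987*(-23422 + (-7548 + 8154)) = 27987*(-23422 + 606) = 27987*(-22816) = -638551392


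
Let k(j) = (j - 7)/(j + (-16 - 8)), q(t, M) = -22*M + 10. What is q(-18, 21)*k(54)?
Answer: -10622/15 ≈ -708.13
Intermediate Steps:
q(t, M) = 10 - 22*M
k(j) = (-7 + j)/(-24 + j) (k(j) = (-7 + j)/(j - 24) = (-7 + j)/(-24 + j))
q(-18, 21)*k(54) = (10 - 22*21)*((-7 + 54)/(-24 + 54)) = (10 - 462)*(47/30) = -226*47/15 = -452*47/30 = -10622/15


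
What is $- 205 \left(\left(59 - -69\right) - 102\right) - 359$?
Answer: $-5689$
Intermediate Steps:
$- 205 \left(\left(59 - -69\right) - 102\right) - 359 = - 205 \left(\left(59 + 69\right) - 102\right) - 359 = - 205 \left(128 - 102\right) - 359 = \left(-205\right) 26 - 359 = -5330 - 359 = -5689$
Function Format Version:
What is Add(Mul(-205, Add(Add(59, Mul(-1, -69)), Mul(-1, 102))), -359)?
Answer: -5689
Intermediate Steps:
Add(Mul(-205, Add(Add(59, Mul(-1, -69)), Mul(-1, 102))), -359) = Add(Mul(-205, Add(Add(59, 69), -102)), -359) = Add(Mul(-205, Add(128, -102)), -359) = Add(Mul(-205, 26), -359) = Add(-5330, -359) = -5689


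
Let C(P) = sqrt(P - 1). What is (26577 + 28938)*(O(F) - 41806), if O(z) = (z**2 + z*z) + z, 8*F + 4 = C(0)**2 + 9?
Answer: -2320804575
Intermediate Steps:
C(P) = sqrt(-1 + P)
F = 1/2 (F = -1/2 + ((sqrt(-1 + 0))**2 + 9)/8 = -1/2 + ((sqrt(-1))**2 + 9)/8 = -1/2 + (I**2 + 9)/8 = -1/2 + (-1 + 9)/8 = -1/2 + (1/8)*8 = -1/2 + 1 = 1/2 ≈ 0.50000)
O(z) = z + 2*z**2 (O(z) = (z**2 + z**2) + z = 2*z**2 + z = z + 2*z**2)
(26577 + 28938)*(O(F) - 41806) = (26577 + 28938)*((1 + 2*(1/2))/2 - 41806) = 55515*((1 + 1)/2 - 41806) = 55515*((1/2)*2 - 41806) = 55515*(1 - 41806) = 55515*(-41805) = -2320804575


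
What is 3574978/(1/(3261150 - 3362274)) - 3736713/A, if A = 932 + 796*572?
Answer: -164939540250135081/456244 ≈ -3.6152e+11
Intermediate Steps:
A = 456244 (A = 932 + 455312 = 456244)
3574978/(1/(3261150 - 3362274)) - 3736713/A = 3574978/(1/(3261150 - 3362274)) - 3736713/456244 = 3574978/(1/(-101124)) - 3736713*1/456244 = 3574978/(-1/101124) - 3736713/456244 = 3574978*(-101124) - 3736713/456244 = -361516075272 - 3736713/456244 = -164939540250135081/456244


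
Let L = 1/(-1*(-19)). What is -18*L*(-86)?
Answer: 1548/19 ≈ 81.474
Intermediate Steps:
L = 1/19 ≈ 0.052632
-18*L*(-86) = -18*1/19*(-86) = -18/19*(-86) = 1548/19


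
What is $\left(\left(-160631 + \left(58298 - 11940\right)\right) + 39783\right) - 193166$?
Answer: $-267656$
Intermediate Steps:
$\left(\left(-160631 + \left(58298 - 11940\right)\right) + 39783\right) - 193166 = \left(\left(-160631 + 46358\right) + 39783\right) - 193166 = \left(-114273 + 39783\right) - 193166 = -74490 - 193166 = -267656$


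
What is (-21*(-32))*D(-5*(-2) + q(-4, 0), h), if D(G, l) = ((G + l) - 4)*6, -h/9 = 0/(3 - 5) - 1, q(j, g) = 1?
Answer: 64512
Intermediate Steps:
h = 9 (h = -9*(0/(3 - 5) - 1) = -9*(0/(-2) - 1) = -9*(0*(-1/2) - 1) = -9*(0 - 1) = -9*(-1) = 9)
D(G, l) = -24 + 6*G + 6*l (D(G, l) = (-4 + G + l)*6 = -24 + 6*G + 6*l)
(-21*(-32))*D(-5*(-2) + q(-4, 0), h) = (-21*(-32))*(-24 + 6*(-5*(-2) + 1) + 6*9) = 672*(-24 + 6*(10 + 1) + 54) = 672*(-24 + 6*11 + 54) = 672*(-24 + 66 + 54) = 672*96 = 64512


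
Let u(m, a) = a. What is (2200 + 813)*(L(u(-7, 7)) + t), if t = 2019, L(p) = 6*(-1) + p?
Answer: 6086260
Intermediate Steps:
L(p) = -6 + p
(2200 + 813)*(L(u(-7, 7)) + t) = (2200 + 813)*((-6 + 7) + 2019) = 3013*(1 + 2019) = 3013*2020 = 6086260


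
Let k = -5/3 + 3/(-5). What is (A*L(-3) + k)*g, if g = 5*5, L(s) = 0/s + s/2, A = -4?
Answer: 280/3 ≈ 93.333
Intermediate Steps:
L(s) = s/2 (L(s) = 0 + s*(½) = 0 + s/2 = s/2)
k = -34/15 (k = -5*⅓ + 3*(-⅕) = -5/3 - ⅗ = -34/15 ≈ -2.2667)
g = 25
(A*L(-3) + k)*g = (-2*(-3) - 34/15)*25 = (-4*(-3/2) - 34/15)*25 = (6 - 34/15)*25 = (56/15)*25 = 280/3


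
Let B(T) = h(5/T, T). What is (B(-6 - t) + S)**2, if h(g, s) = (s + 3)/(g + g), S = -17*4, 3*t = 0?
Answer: 109561/25 ≈ 4382.4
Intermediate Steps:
t = 0 (t = (1/3)*0 = 0)
S = -68
h(g, s) = (3 + s)/(2*g) (h(g, s) = (3 + s)/((2*g)) = (3 + s)*(1/(2*g)) = (3 + s)/(2*g))
B(T) = T*(3 + T)/10 (B(T) = (3 + T)/(2*((5/T))) = (T/5)*(3 + T)/2 = T*(3 + T)/10)
(B(-6 - t) + S)**2 = ((-6 - 1*0)*(3 + (-6 - 1*0))/10 - 68)**2 = ((-6 + 0)*(3 + (-6 + 0))/10 - 68)**2 = ((1/10)*(-6)*(3 - 6) - 68)**2 = ((1/10)*(-6)*(-3) - 68)**2 = (9/5 - 68)**2 = (-331/5)**2 = 109561/25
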